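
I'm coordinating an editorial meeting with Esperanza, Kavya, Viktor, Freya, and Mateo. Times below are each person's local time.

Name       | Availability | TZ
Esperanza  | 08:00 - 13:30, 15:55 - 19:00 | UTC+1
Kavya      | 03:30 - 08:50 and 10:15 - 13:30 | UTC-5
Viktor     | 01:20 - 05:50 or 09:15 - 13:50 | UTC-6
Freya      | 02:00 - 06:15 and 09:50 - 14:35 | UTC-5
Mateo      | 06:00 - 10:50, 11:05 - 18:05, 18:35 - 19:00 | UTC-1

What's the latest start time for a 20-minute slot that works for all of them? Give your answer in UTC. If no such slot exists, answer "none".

Esperanza in UTC: 07:00-12:30, 14:55-18:00 (subtract 1h to convert from UTC+1).
Kavya in UTC: 08:30-13:50, 15:15-18:30 (add 5h to convert from UTC-5).
Viktor in UTC: 07:20-11:50, 15:15-19:50 (add 6h to convert from UTC-6).
Freya in UTC: 07:00-11:15, 14:50-19:35 (add 5h to convert from UTC-5).
Mateo in UTC: 07:00-11:50, 12:05-19:05, 19:35-20:00 (add 1h to convert from UTC-1).
Esperanza ∩ Kavya: 08:30-12:30, 15:15-18:00.
Esperanza ∩ Kavya ∩ Viktor: 08:30-11:50, 15:15-18:00.
Esperanza ∩ Kavya ∩ Viktor ∩ Freya: 08:30-11:15, 15:15-18:00.
Esperanza ∩ Kavya ∩ Viktor ∩ Freya ∩ Mateo: 08:30-11:15, 15:15-18:00.
The last common window of at least 20 minutes is 15:15-18:00; a 20-minute meeting can start as late as 17:40 and still end by 18:00.

17:40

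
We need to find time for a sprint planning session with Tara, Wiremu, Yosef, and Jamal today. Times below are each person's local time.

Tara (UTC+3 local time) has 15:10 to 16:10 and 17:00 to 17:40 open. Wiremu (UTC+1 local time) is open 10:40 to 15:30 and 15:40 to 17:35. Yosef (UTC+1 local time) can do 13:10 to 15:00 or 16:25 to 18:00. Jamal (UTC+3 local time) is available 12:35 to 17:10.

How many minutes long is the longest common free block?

Tara in UTC: 12:10-13:10, 14:00-14:40 (subtract 3h to convert from UTC+3).
Wiremu in UTC: 09:40-14:30, 14:40-16:35 (subtract 1h to convert from UTC+1).
Yosef in UTC: 12:10-14:00, 15:25-17:00 (subtract 1h to convert from UTC+1).
Jamal in UTC: 09:35-14:10 (subtract 3h to convert from UTC+3).
Tara ∩ Wiremu: 12:10-13:10, 14:00-14:30.
Tara ∩ Wiremu ∩ Yosef: 12:10-13:10.
Tara ∩ Wiremu ∩ Yosef ∩ Jamal: 12:10-13:10.
The longest is 12:10-13:10 at 60 minutes.

60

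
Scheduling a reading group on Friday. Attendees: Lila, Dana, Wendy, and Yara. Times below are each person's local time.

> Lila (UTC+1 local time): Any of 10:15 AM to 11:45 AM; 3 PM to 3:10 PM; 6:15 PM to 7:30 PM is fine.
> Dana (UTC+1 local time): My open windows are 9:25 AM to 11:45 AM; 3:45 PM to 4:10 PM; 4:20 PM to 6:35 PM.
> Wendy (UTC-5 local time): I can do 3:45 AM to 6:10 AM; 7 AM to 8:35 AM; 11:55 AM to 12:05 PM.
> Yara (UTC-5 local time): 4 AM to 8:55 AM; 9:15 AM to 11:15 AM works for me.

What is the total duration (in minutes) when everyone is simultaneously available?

90

Lila in UTC: 09:15-10:45, 14:00-14:10, 17:15-18:30 (subtract 1h to convert from UTC+1).
Dana in UTC: 08:25-10:45, 14:45-15:10, 15:20-17:35 (subtract 1h to convert from UTC+1).
Wendy in UTC: 08:45-11:10, 12:00-13:35, 16:55-17:05 (add 5h to convert from UTC-5).
Yara in UTC: 09:00-13:55, 14:15-16:15 (add 5h to convert from UTC-5).
Lila ∩ Dana: 09:15-10:45, 17:15-17:35.
Lila ∩ Dana ∩ Wendy: 09:15-10:45.
Lila ∩ Dana ∩ Wendy ∩ Yara: 09:15-10:45.
That's a single block of 90 minutes.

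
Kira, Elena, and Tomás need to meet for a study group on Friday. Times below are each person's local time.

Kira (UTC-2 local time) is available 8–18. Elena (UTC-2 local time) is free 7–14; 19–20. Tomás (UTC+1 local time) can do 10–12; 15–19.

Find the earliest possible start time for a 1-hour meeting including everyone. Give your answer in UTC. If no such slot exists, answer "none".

10:00

Kira in UTC: 10:00-20:00 (add 2h to convert from UTC-2).
Elena in UTC: 09:00-16:00, 21:00-22:00 (add 2h to convert from UTC-2).
Tomás in UTC: 09:00-11:00, 14:00-18:00 (subtract 1h to convert from UTC+1).
Kira ∩ Elena: 10:00-16:00.
Kira ∩ Elena ∩ Tomás: 10:00-11:00, 14:00-16:00.
So the common availability across everyone is 10:00-11:00, 14:00-16:00.
The first common window of at least 60 minutes is 10:00-11:00, so the earliest start is 10:00.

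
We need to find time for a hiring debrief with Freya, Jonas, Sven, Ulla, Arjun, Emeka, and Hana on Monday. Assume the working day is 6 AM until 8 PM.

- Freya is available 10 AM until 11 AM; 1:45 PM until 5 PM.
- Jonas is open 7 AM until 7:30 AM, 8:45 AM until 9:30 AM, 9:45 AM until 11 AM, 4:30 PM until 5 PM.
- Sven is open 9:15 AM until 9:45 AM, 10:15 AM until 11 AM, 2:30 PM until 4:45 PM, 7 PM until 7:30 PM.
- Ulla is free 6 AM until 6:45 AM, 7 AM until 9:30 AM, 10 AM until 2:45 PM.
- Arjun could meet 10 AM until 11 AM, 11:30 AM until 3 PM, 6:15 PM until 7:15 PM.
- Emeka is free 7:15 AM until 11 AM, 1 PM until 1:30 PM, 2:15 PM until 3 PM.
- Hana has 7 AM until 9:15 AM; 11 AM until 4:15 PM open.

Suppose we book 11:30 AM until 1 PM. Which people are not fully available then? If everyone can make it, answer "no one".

Freya: not fully free for 11:30-13:00. Jonas: not fully free for 11:30-13:00. Sven: not fully free for 11:30-13:00. Ulla: free for 11:30-13:00. Arjun: free for 11:30-13:00. Emeka: not fully free for 11:30-13:00. Hana: free for 11:30-13:00.

Emeka, Freya, Jonas, Sven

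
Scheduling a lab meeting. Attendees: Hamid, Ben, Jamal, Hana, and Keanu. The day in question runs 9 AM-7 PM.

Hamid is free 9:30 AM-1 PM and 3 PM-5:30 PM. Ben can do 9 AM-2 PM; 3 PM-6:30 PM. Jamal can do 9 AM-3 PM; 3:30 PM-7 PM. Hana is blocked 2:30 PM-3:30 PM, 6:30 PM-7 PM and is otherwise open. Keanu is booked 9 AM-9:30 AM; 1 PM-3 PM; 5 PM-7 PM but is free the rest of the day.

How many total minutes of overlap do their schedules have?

300

Hamid free: 09:30-13:00, 15:00-17:30.
Ben free: 09:00-14:00, 15:00-18:30.
Jamal free: 09:00-15:00, 15:30-19:00.
Hana free: 09:00-14:30, 15:30-18:30 (invert busy blocks within the working day).
Keanu free: 09:30-13:00, 15:00-17:00 (invert busy blocks within the working day).
Hamid ∩ Ben: 09:30-13:00, 15:00-17:30.
Hamid ∩ Ben ∩ Jamal: 09:30-13:00, 15:30-17:30.
Hamid ∩ Ben ∩ Jamal ∩ Hana: 09:30-13:00, 15:30-17:30.
Hamid ∩ Ben ∩ Jamal ∩ Hana ∩ Keanu: 09:30-13:00, 15:30-17:00.
So the common availability across everyone is 09:30-13:00, 15:30-17:00.
Summing the common windows: 210 + 90 = 300 minutes.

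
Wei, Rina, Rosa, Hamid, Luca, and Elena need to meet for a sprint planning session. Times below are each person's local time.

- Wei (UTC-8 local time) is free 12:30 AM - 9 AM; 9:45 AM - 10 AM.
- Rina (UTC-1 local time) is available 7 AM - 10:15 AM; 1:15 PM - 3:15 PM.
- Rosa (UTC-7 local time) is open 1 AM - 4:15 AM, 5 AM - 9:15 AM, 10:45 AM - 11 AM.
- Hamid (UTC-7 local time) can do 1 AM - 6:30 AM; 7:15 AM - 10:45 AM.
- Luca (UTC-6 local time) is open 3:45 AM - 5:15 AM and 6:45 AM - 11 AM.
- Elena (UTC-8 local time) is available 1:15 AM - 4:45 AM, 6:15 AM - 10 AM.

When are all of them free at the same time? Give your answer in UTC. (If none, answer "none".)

09:45-11:15, 14:15-16:15

Wei in UTC: 08:30-17:00, 17:45-18:00 (add 8h to convert from UTC-8).
Rina in UTC: 08:00-11:15, 14:15-16:15 (add 1h to convert from UTC-1).
Rosa in UTC: 08:00-11:15, 12:00-16:15, 17:45-18:00 (add 7h to convert from UTC-7).
Hamid in UTC: 08:00-13:30, 14:15-17:45 (add 7h to convert from UTC-7).
Luca in UTC: 09:45-11:15, 12:45-17:00 (add 6h to convert from UTC-6).
Elena in UTC: 09:15-12:45, 14:15-18:00 (add 8h to convert from UTC-8).
Wei ∩ Rina: 08:30-11:15, 14:15-16:15.
Wei ∩ Rina ∩ Rosa: 08:30-11:15, 14:15-16:15.
Wei ∩ Rina ∩ Rosa ∩ Hamid: 08:30-11:15, 14:15-16:15.
Wei ∩ Rina ∩ Rosa ∩ Hamid ∩ Luca: 09:45-11:15, 14:15-16:15.
Wei ∩ Rina ∩ Rosa ∩ Hamid ∩ Luca ∩ Elena: 09:45-11:15, 14:15-16:15.
So the common availability across everyone is 09:45-11:15, 14:15-16:15.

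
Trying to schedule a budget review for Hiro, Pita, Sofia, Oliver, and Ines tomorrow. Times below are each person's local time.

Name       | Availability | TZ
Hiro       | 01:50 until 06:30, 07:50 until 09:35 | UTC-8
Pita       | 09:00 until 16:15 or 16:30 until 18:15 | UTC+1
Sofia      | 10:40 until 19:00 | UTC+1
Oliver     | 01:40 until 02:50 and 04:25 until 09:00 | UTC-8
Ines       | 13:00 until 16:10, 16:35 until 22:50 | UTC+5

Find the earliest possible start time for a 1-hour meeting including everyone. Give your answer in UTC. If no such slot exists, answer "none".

Hiro in UTC: 09:50-14:30, 15:50-17:35 (add 8h to convert from UTC-8).
Pita in UTC: 08:00-15:15, 15:30-17:15 (subtract 1h to convert from UTC+1).
Sofia in UTC: 09:40-18:00 (subtract 1h to convert from UTC+1).
Oliver in UTC: 09:40-10:50, 12:25-17:00 (add 8h to convert from UTC-8).
Ines in UTC: 08:00-11:10, 11:35-17:50 (subtract 5h to convert from UTC+5).
Hiro ∩ Pita: 09:50-14:30, 15:50-17:15.
Hiro ∩ Pita ∩ Sofia: 09:50-14:30, 15:50-17:15.
Hiro ∩ Pita ∩ Sofia ∩ Oliver: 09:50-10:50, 12:25-14:30, 15:50-17:00.
Hiro ∩ Pita ∩ Sofia ∩ Oliver ∩ Ines: 09:50-10:50, 12:25-14:30, 15:50-17:00.
The first common window of at least 60 minutes is 09:50-10:50, so the earliest start is 09:50.

09:50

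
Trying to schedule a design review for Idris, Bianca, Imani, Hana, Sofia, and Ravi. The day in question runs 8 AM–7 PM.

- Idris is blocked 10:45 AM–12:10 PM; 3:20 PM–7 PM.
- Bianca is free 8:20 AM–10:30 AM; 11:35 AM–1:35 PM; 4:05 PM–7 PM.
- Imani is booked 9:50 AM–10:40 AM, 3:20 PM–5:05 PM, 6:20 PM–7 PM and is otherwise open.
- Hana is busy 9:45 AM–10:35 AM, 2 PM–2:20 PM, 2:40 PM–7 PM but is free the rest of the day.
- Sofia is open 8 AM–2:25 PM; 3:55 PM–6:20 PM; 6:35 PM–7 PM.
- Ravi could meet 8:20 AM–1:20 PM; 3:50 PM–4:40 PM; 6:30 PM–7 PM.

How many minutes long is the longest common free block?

Idris free: 08:00-10:45, 12:10-15:20 (invert busy blocks within the working day).
Bianca free: 08:20-10:30, 11:35-13:35, 16:05-19:00.
Imani free: 08:00-09:50, 10:40-15:20, 17:05-18:20 (invert busy blocks within the working day).
Hana free: 08:00-09:45, 10:35-14:00, 14:20-14:40 (invert busy blocks within the working day).
Sofia free: 08:00-14:25, 15:55-18:20, 18:35-19:00.
Ravi free: 08:20-13:20, 15:50-16:40, 18:30-19:00.
Idris ∩ Bianca: 08:20-10:30, 12:10-13:35.
Idris ∩ Bianca ∩ Imani: 08:20-09:50, 12:10-13:35.
Idris ∩ Bianca ∩ Imani ∩ Hana: 08:20-09:45, 12:10-13:35.
Idris ∩ Bianca ∩ Imani ∩ Hana ∩ Sofia: 08:20-09:45, 12:10-13:35.
Idris ∩ Bianca ∩ Imani ∩ Hana ∩ Sofia ∩ Ravi: 08:20-09:45, 12:10-13:20.
So the common availability across everyone is 08:20-09:45, 12:10-13:20.
The longest is 08:20-09:45 at 85 minutes.

85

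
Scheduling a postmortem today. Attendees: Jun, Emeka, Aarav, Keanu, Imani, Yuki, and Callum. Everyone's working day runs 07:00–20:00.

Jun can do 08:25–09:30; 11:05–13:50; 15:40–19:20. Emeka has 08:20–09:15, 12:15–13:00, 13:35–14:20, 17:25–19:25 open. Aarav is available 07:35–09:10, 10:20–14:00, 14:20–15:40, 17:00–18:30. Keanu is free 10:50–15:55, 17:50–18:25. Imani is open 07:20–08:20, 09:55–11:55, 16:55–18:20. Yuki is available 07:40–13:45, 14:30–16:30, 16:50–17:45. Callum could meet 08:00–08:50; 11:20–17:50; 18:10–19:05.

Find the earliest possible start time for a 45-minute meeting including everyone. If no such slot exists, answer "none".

none

Jun ∩ Emeka: 08:25-09:15, 12:15-13:00, 13:35-13:50, 17:25-19:20.
Jun ∩ Emeka ∩ Aarav: 08:25-09:10, 12:15-13:00, 13:35-13:50, 17:25-18:30.
Jun ∩ Emeka ∩ Aarav ∩ Keanu: 12:15-13:00, 13:35-13:50, 17:50-18:25.
Jun ∩ Emeka ∩ Aarav ∩ Keanu ∩ Imani: 17:50-18:20.
Jun ∩ Emeka ∩ Aarav ∩ Keanu ∩ Imani ∩ Yuki: ∅.
Jun ∩ Emeka ∩ Aarav ∩ Keanu ∩ Imani ∩ Yuki ∩ Callum: ∅.
There is no time when everyone is free.
No common window is at least 45 minutes long.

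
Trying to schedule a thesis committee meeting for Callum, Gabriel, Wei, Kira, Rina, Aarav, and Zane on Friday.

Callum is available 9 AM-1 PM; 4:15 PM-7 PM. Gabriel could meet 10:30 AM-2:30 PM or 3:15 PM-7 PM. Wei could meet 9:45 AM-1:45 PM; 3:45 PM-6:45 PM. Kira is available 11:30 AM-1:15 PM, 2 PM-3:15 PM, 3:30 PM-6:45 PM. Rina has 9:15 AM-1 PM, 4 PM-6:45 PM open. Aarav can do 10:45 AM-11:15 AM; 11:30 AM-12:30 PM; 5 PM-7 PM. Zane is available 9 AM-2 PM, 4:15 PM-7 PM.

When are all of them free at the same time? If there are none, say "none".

11:30-12:30, 17:00-18:45

Callum ∩ Gabriel: 10:30-13:00, 16:15-19:00.
Callum ∩ Gabriel ∩ Wei: 10:30-13:00, 16:15-18:45.
Callum ∩ Gabriel ∩ Wei ∩ Kira: 11:30-13:00, 16:15-18:45.
Callum ∩ Gabriel ∩ Wei ∩ Kira ∩ Rina: 11:30-13:00, 16:15-18:45.
Callum ∩ Gabriel ∩ Wei ∩ Kira ∩ Rina ∩ Aarav: 11:30-12:30, 17:00-18:45.
Callum ∩ Gabriel ∩ Wei ∩ Kira ∩ Rina ∩ Aarav ∩ Zane: 11:30-12:30, 17:00-18:45.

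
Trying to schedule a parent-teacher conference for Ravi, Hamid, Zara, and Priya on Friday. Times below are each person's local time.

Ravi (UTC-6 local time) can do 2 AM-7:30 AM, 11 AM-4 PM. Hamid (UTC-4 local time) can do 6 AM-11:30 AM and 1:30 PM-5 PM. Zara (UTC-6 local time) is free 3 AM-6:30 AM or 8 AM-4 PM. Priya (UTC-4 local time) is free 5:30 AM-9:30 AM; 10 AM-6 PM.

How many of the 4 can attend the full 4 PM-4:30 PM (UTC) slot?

2

Ravi in UTC: 08:00-13:30, 17:00-22:00 (add 6h to convert from UTC-6).
Hamid in UTC: 10:00-15:30, 17:30-21:00 (add 4h to convert from UTC-4).
Zara in UTC: 09:00-12:30, 14:00-22:00 (add 6h to convert from UTC-6).
Priya in UTC: 09:30-13:30, 14:00-22:00 (add 4h to convert from UTC-4).
Zara and Priya can make the full 16:00-16:30 slot — that's 2.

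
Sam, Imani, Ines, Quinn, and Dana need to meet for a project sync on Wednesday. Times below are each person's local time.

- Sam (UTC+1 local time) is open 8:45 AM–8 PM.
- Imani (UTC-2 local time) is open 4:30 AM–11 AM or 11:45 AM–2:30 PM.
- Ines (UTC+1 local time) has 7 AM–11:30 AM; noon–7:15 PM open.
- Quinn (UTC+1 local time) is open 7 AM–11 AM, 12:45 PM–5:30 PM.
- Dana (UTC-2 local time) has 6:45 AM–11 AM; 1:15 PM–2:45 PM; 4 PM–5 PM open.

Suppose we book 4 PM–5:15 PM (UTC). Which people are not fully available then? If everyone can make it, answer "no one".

Dana, Imani, Quinn

Sam in UTC: 07:45-19:00 (subtract 1h to convert from UTC+1).
Imani in UTC: 06:30-13:00, 13:45-16:30 (add 2h to convert from UTC-2).
Ines in UTC: 06:00-10:30, 11:00-18:15 (subtract 1h to convert from UTC+1).
Quinn in UTC: 06:00-10:00, 11:45-16:30 (subtract 1h to convert from UTC+1).
Dana in UTC: 08:45-13:00, 15:15-16:45, 18:00-19:00 (add 2h to convert from UTC-2).
Sam: free for 16:00-17:15. Imani: not fully free for 16:00-17:15. Ines: free for 16:00-17:15. Quinn: not fully free for 16:00-17:15. Dana: not fully free for 16:00-17:15.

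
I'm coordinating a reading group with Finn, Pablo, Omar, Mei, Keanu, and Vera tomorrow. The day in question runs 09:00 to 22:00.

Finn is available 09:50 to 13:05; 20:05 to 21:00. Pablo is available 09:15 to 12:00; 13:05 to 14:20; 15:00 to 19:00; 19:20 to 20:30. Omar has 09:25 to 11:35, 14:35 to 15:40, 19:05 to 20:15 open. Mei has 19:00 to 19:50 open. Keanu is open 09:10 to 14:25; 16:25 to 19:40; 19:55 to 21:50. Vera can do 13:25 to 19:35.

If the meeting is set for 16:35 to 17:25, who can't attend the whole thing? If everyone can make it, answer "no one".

Finn, Mei, Omar

Finn: not fully free for 16:35-17:25. Pablo: free for 16:35-17:25. Omar: not fully free for 16:35-17:25. Mei: not fully free for 16:35-17:25. Keanu: free for 16:35-17:25. Vera: free for 16:35-17:25.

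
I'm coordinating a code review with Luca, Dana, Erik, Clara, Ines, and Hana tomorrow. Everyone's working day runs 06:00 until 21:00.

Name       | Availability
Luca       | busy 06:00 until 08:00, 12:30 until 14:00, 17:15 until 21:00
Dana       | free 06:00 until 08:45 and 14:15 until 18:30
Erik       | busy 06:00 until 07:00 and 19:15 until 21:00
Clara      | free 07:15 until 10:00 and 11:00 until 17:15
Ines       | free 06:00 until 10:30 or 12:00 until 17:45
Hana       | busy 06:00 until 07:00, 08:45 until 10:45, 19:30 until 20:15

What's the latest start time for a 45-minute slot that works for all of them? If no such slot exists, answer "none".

Luca free: 08:00-12:30, 14:00-17:15 (invert busy blocks within the working day).
Dana free: 06:00-08:45, 14:15-18:30.
Erik free: 07:00-19:15 (invert busy blocks within the working day).
Clara free: 07:15-10:00, 11:00-17:15.
Ines free: 06:00-10:30, 12:00-17:45.
Hana free: 07:00-08:45, 10:45-19:30, 20:15-21:00 (invert busy blocks within the working day).
Luca ∩ Dana: 08:00-08:45, 14:15-17:15.
Luca ∩ Dana ∩ Erik: 08:00-08:45, 14:15-17:15.
Luca ∩ Dana ∩ Erik ∩ Clara: 08:00-08:45, 14:15-17:15.
Luca ∩ Dana ∩ Erik ∩ Clara ∩ Ines: 08:00-08:45, 14:15-17:15.
Luca ∩ Dana ∩ Erik ∩ Clara ∩ Ines ∩ Hana: 08:00-08:45, 14:15-17:15.
Those are the intersection windows.
The last common window of at least 45 minutes is 14:15-17:15; a 45-minute meeting can start as late as 16:30 and still end by 17:15.

16:30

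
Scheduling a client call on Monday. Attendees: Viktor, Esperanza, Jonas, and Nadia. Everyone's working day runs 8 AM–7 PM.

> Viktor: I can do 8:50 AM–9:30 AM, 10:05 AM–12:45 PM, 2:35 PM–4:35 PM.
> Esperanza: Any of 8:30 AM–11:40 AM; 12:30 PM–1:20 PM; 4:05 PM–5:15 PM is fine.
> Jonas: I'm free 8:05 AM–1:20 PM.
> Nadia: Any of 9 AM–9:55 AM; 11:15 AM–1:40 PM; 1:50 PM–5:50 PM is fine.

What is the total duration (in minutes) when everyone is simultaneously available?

Viktor ∩ Esperanza: 08:50-09:30, 10:05-11:40, 12:30-12:45, 16:05-16:35.
Viktor ∩ Esperanza ∩ Jonas: 08:50-09:30, 10:05-11:40, 12:30-12:45.
Viktor ∩ Esperanza ∩ Jonas ∩ Nadia: 09:00-09:30, 11:15-11:40, 12:30-12:45.
Summing the common windows: 30 + 25 + 15 = 70 minutes.

70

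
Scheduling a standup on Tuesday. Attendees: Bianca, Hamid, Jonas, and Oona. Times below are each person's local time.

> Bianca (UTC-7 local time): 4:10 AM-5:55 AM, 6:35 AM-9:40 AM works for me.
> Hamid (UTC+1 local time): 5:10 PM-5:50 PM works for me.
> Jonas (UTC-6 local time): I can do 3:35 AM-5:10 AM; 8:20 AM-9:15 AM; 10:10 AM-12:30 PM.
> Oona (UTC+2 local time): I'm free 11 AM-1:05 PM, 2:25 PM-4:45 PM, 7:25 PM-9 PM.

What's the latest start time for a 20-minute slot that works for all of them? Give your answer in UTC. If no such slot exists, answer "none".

Bianca in UTC: 11:10-12:55, 13:35-16:40 (add 7h to convert from UTC-7).
Hamid in UTC: 16:10-16:50 (subtract 1h to convert from UTC+1).
Jonas in UTC: 09:35-11:10, 14:20-15:15, 16:10-18:30 (add 6h to convert from UTC-6).
Oona in UTC: 09:00-11:05, 12:25-14:45, 17:25-19:00 (subtract 2h to convert from UTC+2).
Bianca ∩ Hamid: 16:10-16:40.
Bianca ∩ Hamid ∩ Jonas: 16:10-16:40.
Bianca ∩ Hamid ∩ Jonas ∩ Oona: ∅.
There is no time when everyone is free.
No common window is at least 20 minutes long.

none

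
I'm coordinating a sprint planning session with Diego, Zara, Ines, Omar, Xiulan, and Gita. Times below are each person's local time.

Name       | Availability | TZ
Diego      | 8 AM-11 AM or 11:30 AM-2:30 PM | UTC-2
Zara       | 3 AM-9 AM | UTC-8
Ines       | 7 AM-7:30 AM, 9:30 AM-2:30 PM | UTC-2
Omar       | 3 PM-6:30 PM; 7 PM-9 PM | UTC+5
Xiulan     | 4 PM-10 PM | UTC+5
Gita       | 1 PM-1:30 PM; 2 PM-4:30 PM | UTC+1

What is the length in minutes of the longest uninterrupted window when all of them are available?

90

Diego in UTC: 10:00-13:00, 13:30-16:30 (add 2h to convert from UTC-2).
Zara in UTC: 11:00-17:00 (add 8h to convert from UTC-8).
Ines in UTC: 09:00-09:30, 11:30-16:30 (add 2h to convert from UTC-2).
Omar in UTC: 10:00-13:30, 14:00-16:00 (subtract 5h to convert from UTC+5).
Xiulan in UTC: 11:00-17:00 (subtract 5h to convert from UTC+5).
Gita in UTC: 12:00-12:30, 13:00-15:30 (subtract 1h to convert from UTC+1).
Diego ∩ Zara: 11:00-13:00, 13:30-16:30.
Diego ∩ Zara ∩ Ines: 11:30-13:00, 13:30-16:30.
Diego ∩ Zara ∩ Ines ∩ Omar: 11:30-13:00, 14:00-16:00.
Diego ∩ Zara ∩ Ines ∩ Omar ∩ Xiulan: 11:30-13:00, 14:00-16:00.
Diego ∩ Zara ∩ Ines ∩ Omar ∩ Xiulan ∩ Gita: 12:00-12:30, 14:00-15:30.
The longest is 14:00-15:30 at 90 minutes.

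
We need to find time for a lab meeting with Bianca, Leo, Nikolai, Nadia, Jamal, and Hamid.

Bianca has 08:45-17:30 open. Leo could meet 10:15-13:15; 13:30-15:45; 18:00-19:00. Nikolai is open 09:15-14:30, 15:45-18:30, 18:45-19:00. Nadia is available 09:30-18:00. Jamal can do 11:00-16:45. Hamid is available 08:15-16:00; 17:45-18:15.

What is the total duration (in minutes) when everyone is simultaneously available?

Bianca ∩ Leo: 10:15-13:15, 13:30-15:45.
Bianca ∩ Leo ∩ Nikolai: 10:15-13:15, 13:30-14:30.
Bianca ∩ Leo ∩ Nikolai ∩ Nadia: 10:15-13:15, 13:30-14:30.
Bianca ∩ Leo ∩ Nikolai ∩ Nadia ∩ Jamal: 11:00-13:15, 13:30-14:30.
Bianca ∩ Leo ∩ Nikolai ∩ Nadia ∩ Jamal ∩ Hamid: 11:00-13:15, 13:30-14:30.
Summing the common windows: 135 + 60 = 195 minutes.

195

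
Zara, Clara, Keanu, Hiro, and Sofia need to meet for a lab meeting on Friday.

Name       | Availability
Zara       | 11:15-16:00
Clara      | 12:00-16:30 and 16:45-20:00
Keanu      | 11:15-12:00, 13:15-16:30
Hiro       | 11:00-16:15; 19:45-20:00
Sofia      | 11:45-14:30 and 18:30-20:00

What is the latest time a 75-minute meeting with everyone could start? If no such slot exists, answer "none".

13:15

Zara ∩ Clara: 12:00-16:00.
Zara ∩ Clara ∩ Keanu: 13:15-16:00.
Zara ∩ Clara ∩ Keanu ∩ Hiro: 13:15-16:00.
Zara ∩ Clara ∩ Keanu ∩ Hiro ∩ Sofia: 13:15-14:30.
The last common window of at least 75 minutes is 13:15-14:30; a 75-minute meeting can start as late as 13:15 and still end by 14:30.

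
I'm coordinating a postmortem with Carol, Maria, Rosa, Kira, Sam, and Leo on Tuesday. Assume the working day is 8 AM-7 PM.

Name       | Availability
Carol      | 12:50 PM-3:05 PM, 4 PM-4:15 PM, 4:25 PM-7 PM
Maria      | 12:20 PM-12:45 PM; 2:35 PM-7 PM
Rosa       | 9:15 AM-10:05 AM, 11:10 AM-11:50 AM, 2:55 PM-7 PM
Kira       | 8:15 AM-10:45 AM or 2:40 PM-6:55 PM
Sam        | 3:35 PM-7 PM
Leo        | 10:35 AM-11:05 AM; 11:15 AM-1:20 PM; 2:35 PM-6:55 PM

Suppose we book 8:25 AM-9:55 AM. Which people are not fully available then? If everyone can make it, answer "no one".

Carol, Leo, Maria, Rosa, Sam

Carol: not fully free for 08:25-09:55. Maria: not fully free for 08:25-09:55. Rosa: not fully free for 08:25-09:55. Kira: free for 08:25-09:55. Sam: not fully free for 08:25-09:55. Leo: not fully free for 08:25-09:55.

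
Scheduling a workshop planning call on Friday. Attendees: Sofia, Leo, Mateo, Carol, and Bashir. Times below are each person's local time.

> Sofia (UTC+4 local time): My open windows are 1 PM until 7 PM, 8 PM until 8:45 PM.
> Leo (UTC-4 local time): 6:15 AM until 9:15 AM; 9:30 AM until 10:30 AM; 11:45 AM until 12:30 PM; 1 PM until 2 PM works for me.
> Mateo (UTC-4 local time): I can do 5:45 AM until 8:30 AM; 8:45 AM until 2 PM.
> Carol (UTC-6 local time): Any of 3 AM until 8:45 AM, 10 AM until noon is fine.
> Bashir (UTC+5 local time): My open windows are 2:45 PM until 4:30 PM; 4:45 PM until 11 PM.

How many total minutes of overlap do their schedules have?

Sofia in UTC: 09:00-15:00, 16:00-16:45 (subtract 4h to convert from UTC+4).
Leo in UTC: 10:15-13:15, 13:30-14:30, 15:45-16:30, 17:00-18:00 (add 4h to convert from UTC-4).
Mateo in UTC: 09:45-12:30, 12:45-18:00 (add 4h to convert from UTC-4).
Carol in UTC: 09:00-14:45, 16:00-18:00 (add 6h to convert from UTC-6).
Bashir in UTC: 09:45-11:30, 11:45-18:00 (subtract 5h to convert from UTC+5).
Sofia ∩ Leo: 10:15-13:15, 13:30-14:30, 16:00-16:30.
Sofia ∩ Leo ∩ Mateo: 10:15-12:30, 12:45-13:15, 13:30-14:30, 16:00-16:30.
Sofia ∩ Leo ∩ Mateo ∩ Carol: 10:15-12:30, 12:45-13:15, 13:30-14:30, 16:00-16:30.
Sofia ∩ Leo ∩ Mateo ∩ Carol ∩ Bashir: 10:15-11:30, 11:45-12:30, 12:45-13:15, 13:30-14:30, 16:00-16:30.
Summing the common windows: 75 + 45 + 30 + 60 + 30 = 240 minutes.

240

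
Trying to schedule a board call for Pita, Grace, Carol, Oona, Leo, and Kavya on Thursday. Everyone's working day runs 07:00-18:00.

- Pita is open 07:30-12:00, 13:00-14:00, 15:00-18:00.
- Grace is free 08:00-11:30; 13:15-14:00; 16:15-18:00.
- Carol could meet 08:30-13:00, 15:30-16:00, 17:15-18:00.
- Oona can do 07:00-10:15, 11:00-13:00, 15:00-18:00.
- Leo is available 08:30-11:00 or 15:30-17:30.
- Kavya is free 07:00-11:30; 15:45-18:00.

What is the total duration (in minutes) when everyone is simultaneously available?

Pita ∩ Grace: 08:00-11:30, 13:15-14:00, 16:15-18:00.
Pita ∩ Grace ∩ Carol: 08:30-11:30, 17:15-18:00.
Pita ∩ Grace ∩ Carol ∩ Oona: 08:30-10:15, 11:00-11:30, 17:15-18:00.
Pita ∩ Grace ∩ Carol ∩ Oona ∩ Leo: 08:30-10:15, 17:15-17:30.
Pita ∩ Grace ∩ Carol ∩ Oona ∩ Leo ∩ Kavya: 08:30-10:15, 17:15-17:30.
So the common availability across everyone is 08:30-10:15, 17:15-17:30.
Summing the common windows: 105 + 15 = 120 minutes.

120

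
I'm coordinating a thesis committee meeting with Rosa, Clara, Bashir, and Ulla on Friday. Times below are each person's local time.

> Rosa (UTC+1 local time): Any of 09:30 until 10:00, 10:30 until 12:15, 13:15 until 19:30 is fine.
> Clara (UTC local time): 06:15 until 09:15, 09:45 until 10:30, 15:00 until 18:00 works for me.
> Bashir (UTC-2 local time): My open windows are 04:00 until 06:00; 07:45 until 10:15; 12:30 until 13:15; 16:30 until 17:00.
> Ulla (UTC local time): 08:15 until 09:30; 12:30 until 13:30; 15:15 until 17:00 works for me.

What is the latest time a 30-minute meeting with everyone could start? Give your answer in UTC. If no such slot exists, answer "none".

none

Rosa in UTC: 08:30-09:00, 09:30-11:15, 12:15-18:30 (subtract 1h to convert from UTC+1).
Clara in UTC: 06:15-09:15, 09:45-10:30, 15:00-18:00.
Bashir in UTC: 06:00-08:00, 09:45-12:15, 14:30-15:15, 18:30-19:00 (add 2h to convert from UTC-2).
Ulla in UTC: 08:15-09:30, 12:30-13:30, 15:15-17:00.
Rosa ∩ Clara: 08:30-09:00, 09:45-10:30, 15:00-18:00.
Rosa ∩ Clara ∩ Bashir: 09:45-10:30, 15:00-15:15.
Rosa ∩ Clara ∩ Bashir ∩ Ulla: ∅.
There is no time when everyone is free.
No common window is at least 30 minutes long.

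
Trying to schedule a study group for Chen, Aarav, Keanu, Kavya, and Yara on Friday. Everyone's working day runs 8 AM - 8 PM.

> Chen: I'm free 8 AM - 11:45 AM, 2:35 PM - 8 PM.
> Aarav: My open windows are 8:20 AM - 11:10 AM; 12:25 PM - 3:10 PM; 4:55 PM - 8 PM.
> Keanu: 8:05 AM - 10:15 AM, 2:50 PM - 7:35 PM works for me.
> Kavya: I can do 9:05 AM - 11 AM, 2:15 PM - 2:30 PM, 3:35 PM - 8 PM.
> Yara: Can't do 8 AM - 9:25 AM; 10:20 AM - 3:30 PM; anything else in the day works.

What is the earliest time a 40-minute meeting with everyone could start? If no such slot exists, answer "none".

Chen free: 08:00-11:45, 14:35-20:00.
Aarav free: 08:20-11:10, 12:25-15:10, 16:55-20:00.
Keanu free: 08:05-10:15, 14:50-19:35.
Kavya free: 09:05-11:00, 14:15-14:30, 15:35-20:00.
Yara free: 09:25-10:20, 15:30-20:00 (invert busy blocks within the working day).
Chen ∩ Aarav: 08:20-11:10, 14:35-15:10, 16:55-20:00.
Chen ∩ Aarav ∩ Keanu: 08:20-10:15, 14:50-15:10, 16:55-19:35.
Chen ∩ Aarav ∩ Keanu ∩ Kavya: 09:05-10:15, 16:55-19:35.
Chen ∩ Aarav ∩ Keanu ∩ Kavya ∩ Yara: 09:25-10:15, 16:55-19:35.
The first common window of at least 40 minutes is 09:25-10:15, so the earliest start is 09:25.

09:25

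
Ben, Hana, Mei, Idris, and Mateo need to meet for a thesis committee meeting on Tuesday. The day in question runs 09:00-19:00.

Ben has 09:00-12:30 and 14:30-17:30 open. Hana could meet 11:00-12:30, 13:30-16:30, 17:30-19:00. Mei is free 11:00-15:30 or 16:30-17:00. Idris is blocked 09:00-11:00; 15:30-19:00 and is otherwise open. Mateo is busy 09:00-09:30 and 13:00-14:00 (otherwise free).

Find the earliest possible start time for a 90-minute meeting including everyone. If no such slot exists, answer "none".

Ben free: 09:00-12:30, 14:30-17:30.
Hana free: 11:00-12:30, 13:30-16:30, 17:30-19:00.
Mei free: 11:00-15:30, 16:30-17:00.
Idris free: 11:00-15:30 (invert busy blocks within the working day).
Mateo free: 09:30-13:00, 14:00-19:00 (invert busy blocks within the working day).
Ben ∩ Hana: 11:00-12:30, 14:30-16:30.
Ben ∩ Hana ∩ Mei: 11:00-12:30, 14:30-15:30.
Ben ∩ Hana ∩ Mei ∩ Idris: 11:00-12:30, 14:30-15:30.
Ben ∩ Hana ∩ Mei ∩ Idris ∩ Mateo: 11:00-12:30, 14:30-15:30.
So the common availability across everyone is 11:00-12:30, 14:30-15:30.
The first common window of at least 90 minutes is 11:00-12:30, so the earliest start is 11:00.

11:00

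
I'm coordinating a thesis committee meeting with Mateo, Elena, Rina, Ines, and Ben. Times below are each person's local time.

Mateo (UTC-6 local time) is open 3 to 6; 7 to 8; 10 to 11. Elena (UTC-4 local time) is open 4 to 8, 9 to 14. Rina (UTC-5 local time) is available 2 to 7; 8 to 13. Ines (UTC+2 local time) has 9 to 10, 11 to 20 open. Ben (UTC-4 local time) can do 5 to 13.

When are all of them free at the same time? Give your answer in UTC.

09:00-12:00, 13:00-14:00, 16:00-17:00

Mateo in UTC: 09:00-12:00, 13:00-14:00, 16:00-17:00 (add 6h to convert from UTC-6).
Elena in UTC: 08:00-12:00, 13:00-18:00 (add 4h to convert from UTC-4).
Rina in UTC: 07:00-12:00, 13:00-18:00 (add 5h to convert from UTC-5).
Ines in UTC: 07:00-08:00, 09:00-18:00 (subtract 2h to convert from UTC+2).
Ben in UTC: 09:00-17:00 (add 4h to convert from UTC-4).
Mateo ∩ Elena: 09:00-12:00, 13:00-14:00, 16:00-17:00.
Mateo ∩ Elena ∩ Rina: 09:00-12:00, 13:00-14:00, 16:00-17:00.
Mateo ∩ Elena ∩ Rina ∩ Ines: 09:00-12:00, 13:00-14:00, 16:00-17:00.
Mateo ∩ Elena ∩ Rina ∩ Ines ∩ Ben: 09:00-12:00, 13:00-14:00, 16:00-17:00.
Those are the intersection windows.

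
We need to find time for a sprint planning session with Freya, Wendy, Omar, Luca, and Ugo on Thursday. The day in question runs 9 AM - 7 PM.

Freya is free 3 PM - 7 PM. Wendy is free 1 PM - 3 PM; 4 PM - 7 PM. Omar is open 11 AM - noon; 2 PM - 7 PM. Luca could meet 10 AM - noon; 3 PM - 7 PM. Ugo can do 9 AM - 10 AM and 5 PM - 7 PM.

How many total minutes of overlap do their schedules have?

Freya ∩ Wendy: 16:00-19:00.
Freya ∩ Wendy ∩ Omar: 16:00-19:00.
Freya ∩ Wendy ∩ Omar ∩ Luca: 16:00-19:00.
Freya ∩ Wendy ∩ Omar ∩ Luca ∩ Ugo: 17:00-19:00.
So the common availability across everyone is 17:00-19:00.
That's a single block of 120 minutes.

120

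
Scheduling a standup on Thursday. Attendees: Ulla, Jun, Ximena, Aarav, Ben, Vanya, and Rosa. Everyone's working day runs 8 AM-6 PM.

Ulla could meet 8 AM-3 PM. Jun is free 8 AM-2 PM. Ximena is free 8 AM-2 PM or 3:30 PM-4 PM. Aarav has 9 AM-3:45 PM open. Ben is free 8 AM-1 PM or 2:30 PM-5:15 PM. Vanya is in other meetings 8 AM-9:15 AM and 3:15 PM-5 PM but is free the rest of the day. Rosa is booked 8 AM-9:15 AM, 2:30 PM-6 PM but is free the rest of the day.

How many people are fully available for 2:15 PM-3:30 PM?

1

Ulla free: 08:00-15:00.
Jun free: 08:00-14:00.
Ximena free: 08:00-14:00, 15:30-16:00.
Aarav free: 09:00-15:45.
Ben free: 08:00-13:00, 14:30-17:15.
Vanya free: 09:15-15:15, 17:00-18:00 (invert busy blocks within the working day).
Rosa free: 09:15-14:30 (invert busy blocks within the working day).
Aarav can make the full 14:15-15:30 slot — that's 1.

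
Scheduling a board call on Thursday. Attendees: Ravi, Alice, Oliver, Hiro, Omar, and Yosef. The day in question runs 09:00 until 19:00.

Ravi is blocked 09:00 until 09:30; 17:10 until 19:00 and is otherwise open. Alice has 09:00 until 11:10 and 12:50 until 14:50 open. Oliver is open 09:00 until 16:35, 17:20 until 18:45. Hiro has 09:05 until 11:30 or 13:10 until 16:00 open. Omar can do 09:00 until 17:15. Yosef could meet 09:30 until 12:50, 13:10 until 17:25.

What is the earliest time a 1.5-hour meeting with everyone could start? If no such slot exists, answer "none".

09:30

Ravi free: 09:30-17:10 (invert busy blocks within the working day).
Alice free: 09:00-11:10, 12:50-14:50.
Oliver free: 09:00-16:35, 17:20-18:45.
Hiro free: 09:05-11:30, 13:10-16:00.
Omar free: 09:00-17:15.
Yosef free: 09:30-12:50, 13:10-17:25.
Ravi ∩ Alice: 09:30-11:10, 12:50-14:50.
Ravi ∩ Alice ∩ Oliver: 09:30-11:10, 12:50-14:50.
Ravi ∩ Alice ∩ Oliver ∩ Hiro: 09:30-11:10, 13:10-14:50.
Ravi ∩ Alice ∩ Oliver ∩ Hiro ∩ Omar: 09:30-11:10, 13:10-14:50.
Ravi ∩ Alice ∩ Oliver ∩ Hiro ∩ Omar ∩ Yosef: 09:30-11:10, 13:10-14:50.
The first common window of at least 90 minutes is 09:30-11:10, so the earliest start is 09:30.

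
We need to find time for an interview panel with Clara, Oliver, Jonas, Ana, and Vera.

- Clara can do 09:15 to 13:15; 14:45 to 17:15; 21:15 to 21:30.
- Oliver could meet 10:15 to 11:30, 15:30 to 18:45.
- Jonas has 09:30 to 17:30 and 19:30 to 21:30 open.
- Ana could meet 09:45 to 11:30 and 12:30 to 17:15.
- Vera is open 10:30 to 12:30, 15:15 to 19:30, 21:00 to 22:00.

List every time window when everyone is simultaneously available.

Clara ∩ Oliver: 10:15-11:30, 15:30-17:15.
Clara ∩ Oliver ∩ Jonas: 10:15-11:30, 15:30-17:15.
Clara ∩ Oliver ∩ Jonas ∩ Ana: 10:15-11:30, 15:30-17:15.
Clara ∩ Oliver ∩ Jonas ∩ Ana ∩ Vera: 10:30-11:30, 15:30-17:15.

10:30-11:30, 15:30-17:15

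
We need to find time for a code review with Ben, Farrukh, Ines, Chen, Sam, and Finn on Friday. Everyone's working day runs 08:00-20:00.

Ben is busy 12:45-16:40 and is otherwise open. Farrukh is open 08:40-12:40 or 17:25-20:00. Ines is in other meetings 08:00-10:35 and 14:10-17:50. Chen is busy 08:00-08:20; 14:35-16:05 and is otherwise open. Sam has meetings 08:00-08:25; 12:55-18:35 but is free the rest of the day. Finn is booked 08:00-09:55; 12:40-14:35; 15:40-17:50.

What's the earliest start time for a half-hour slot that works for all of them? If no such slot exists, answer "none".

Ben free: 08:00-12:45, 16:40-20:00 (invert busy blocks within the working day).
Farrukh free: 08:40-12:40, 17:25-20:00.
Ines free: 10:35-14:10, 17:50-20:00 (invert busy blocks within the working day).
Chen free: 08:20-14:35, 16:05-20:00 (invert busy blocks within the working day).
Sam free: 08:25-12:55, 18:35-20:00 (invert busy blocks within the working day).
Finn free: 09:55-12:40, 14:35-15:40, 17:50-20:00 (invert busy blocks within the working day).
Ben ∩ Farrukh: 08:40-12:40, 17:25-20:00.
Ben ∩ Farrukh ∩ Ines: 10:35-12:40, 17:50-20:00.
Ben ∩ Farrukh ∩ Ines ∩ Chen: 10:35-12:40, 17:50-20:00.
Ben ∩ Farrukh ∩ Ines ∩ Chen ∩ Sam: 10:35-12:40, 18:35-20:00.
Ben ∩ Farrukh ∩ Ines ∩ Chen ∩ Sam ∩ Finn: 10:35-12:40, 18:35-20:00.
The first common window of at least 30 minutes is 10:35-12:40, so the earliest start is 10:35.

10:35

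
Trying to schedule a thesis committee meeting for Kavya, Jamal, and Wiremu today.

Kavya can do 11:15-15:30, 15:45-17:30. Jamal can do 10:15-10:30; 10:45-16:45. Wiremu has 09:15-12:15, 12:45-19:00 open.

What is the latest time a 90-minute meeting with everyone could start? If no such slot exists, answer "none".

Kavya ∩ Jamal: 11:15-15:30, 15:45-16:45.
Kavya ∩ Jamal ∩ Wiremu: 11:15-12:15, 12:45-15:30, 15:45-16:45.
Those are the intersection windows.
The last common window of at least 90 minutes is 12:45-15:30; a 90-minute meeting can start as late as 14:00 and still end by 15:30.

14:00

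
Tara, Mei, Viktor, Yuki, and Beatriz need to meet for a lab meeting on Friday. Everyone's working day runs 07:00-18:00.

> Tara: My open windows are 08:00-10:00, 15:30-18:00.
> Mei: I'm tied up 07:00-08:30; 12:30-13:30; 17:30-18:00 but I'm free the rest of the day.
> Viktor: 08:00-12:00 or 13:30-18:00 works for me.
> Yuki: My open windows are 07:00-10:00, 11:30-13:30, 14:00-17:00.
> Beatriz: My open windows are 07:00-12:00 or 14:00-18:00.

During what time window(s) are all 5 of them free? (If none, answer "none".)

Tara free: 08:00-10:00, 15:30-18:00.
Mei free: 08:30-12:30, 13:30-17:30 (invert busy blocks within the working day).
Viktor free: 08:00-12:00, 13:30-18:00.
Yuki free: 07:00-10:00, 11:30-13:30, 14:00-17:00.
Beatriz free: 07:00-12:00, 14:00-18:00.
Tara ∩ Mei: 08:30-10:00, 15:30-17:30.
Tara ∩ Mei ∩ Viktor: 08:30-10:00, 15:30-17:30.
Tara ∩ Mei ∩ Viktor ∩ Yuki: 08:30-10:00, 15:30-17:00.
Tara ∩ Mei ∩ Viktor ∩ Yuki ∩ Beatriz: 08:30-10:00, 15:30-17:00.

08:30-10:00, 15:30-17:00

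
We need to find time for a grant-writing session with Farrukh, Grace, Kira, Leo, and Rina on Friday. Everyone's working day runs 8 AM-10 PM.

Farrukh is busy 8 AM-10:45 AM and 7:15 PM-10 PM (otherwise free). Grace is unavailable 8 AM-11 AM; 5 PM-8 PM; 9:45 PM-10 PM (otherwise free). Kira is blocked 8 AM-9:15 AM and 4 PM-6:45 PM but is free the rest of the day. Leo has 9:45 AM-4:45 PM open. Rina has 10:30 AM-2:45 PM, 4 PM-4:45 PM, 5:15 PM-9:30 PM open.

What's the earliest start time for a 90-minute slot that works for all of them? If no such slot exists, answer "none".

11:00

Farrukh free: 10:45-19:15 (invert busy blocks within the working day).
Grace free: 11:00-17:00, 20:00-21:45 (invert busy blocks within the working day).
Kira free: 09:15-16:00, 18:45-22:00 (invert busy blocks within the working day).
Leo free: 09:45-16:45.
Rina free: 10:30-14:45, 16:00-16:45, 17:15-21:30.
Farrukh ∩ Grace: 11:00-17:00.
Farrukh ∩ Grace ∩ Kira: 11:00-16:00.
Farrukh ∩ Grace ∩ Kira ∩ Leo: 11:00-16:00.
Farrukh ∩ Grace ∩ Kira ∩ Leo ∩ Rina: 11:00-14:45.
The first common window of at least 90 minutes is 11:00-14:45, so the earliest start is 11:00.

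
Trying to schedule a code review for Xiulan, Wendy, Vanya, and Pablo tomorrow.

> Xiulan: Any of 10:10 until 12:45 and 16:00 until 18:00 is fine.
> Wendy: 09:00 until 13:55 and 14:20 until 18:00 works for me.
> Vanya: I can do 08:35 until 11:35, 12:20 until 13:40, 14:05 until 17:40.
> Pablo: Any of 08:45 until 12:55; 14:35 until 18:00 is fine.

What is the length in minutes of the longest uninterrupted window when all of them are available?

100

Xiulan ∩ Wendy: 10:10-12:45, 16:00-18:00.
Xiulan ∩ Wendy ∩ Vanya: 10:10-11:35, 12:20-12:45, 16:00-17:40.
Xiulan ∩ Wendy ∩ Vanya ∩ Pablo: 10:10-11:35, 12:20-12:45, 16:00-17:40.
The longest is 16:00-17:40 at 100 minutes.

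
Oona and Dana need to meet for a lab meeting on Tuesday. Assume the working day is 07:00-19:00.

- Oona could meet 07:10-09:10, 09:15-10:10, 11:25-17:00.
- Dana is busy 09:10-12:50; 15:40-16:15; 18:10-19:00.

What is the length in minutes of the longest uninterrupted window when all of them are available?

Oona free: 07:10-09:10, 09:15-10:10, 11:25-17:00.
Dana free: 07:00-09:10, 12:50-15:40, 16:15-18:10 (invert busy blocks within the working day).
Oona ∩ Dana: 07:10-09:10, 12:50-15:40, 16:15-17:00.
The longest is 12:50-15:40 at 170 minutes.

170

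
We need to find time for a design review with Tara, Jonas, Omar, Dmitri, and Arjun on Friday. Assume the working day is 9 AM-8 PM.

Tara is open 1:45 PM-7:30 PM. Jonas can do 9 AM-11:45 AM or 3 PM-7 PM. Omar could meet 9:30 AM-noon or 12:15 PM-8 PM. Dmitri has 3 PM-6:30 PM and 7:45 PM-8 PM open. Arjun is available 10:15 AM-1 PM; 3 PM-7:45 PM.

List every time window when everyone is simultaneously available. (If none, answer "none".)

Tara ∩ Jonas: 15:00-19:00.
Tara ∩ Jonas ∩ Omar: 15:00-19:00.
Tara ∩ Jonas ∩ Omar ∩ Dmitri: 15:00-18:30.
Tara ∩ Jonas ∩ Omar ∩ Dmitri ∩ Arjun: 15:00-18:30.
So the common availability across everyone is 15:00-18:30.

15:00-18:30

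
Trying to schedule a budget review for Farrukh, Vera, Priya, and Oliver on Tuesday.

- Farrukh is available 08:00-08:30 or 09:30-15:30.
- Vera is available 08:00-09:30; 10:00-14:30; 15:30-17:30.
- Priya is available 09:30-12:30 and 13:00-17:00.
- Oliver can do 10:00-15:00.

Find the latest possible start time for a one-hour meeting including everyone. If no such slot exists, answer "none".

Farrukh ∩ Vera: 08:00-08:30, 10:00-14:30.
Farrukh ∩ Vera ∩ Priya: 10:00-12:30, 13:00-14:30.
Farrukh ∩ Vera ∩ Priya ∩ Oliver: 10:00-12:30, 13:00-14:30.
The last common window of at least 60 minutes is 13:00-14:30; a 60-minute meeting can start as late as 13:30 and still end by 14:30.

13:30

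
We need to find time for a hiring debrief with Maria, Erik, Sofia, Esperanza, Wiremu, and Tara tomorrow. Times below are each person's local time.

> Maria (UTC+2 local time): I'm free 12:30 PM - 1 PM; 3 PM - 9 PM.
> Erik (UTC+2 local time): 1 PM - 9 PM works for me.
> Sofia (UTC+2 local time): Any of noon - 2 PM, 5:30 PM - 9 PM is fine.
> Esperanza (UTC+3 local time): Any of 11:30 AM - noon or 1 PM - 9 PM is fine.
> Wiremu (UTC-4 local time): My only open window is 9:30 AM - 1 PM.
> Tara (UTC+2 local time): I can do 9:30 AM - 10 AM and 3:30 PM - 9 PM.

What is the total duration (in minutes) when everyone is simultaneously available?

Maria in UTC: 10:30-11:00, 13:00-19:00 (subtract 2h to convert from UTC+2).
Erik in UTC: 11:00-19:00 (subtract 2h to convert from UTC+2).
Sofia in UTC: 10:00-12:00, 15:30-19:00 (subtract 2h to convert from UTC+2).
Esperanza in UTC: 08:30-09:00, 10:00-18:00 (subtract 3h to convert from UTC+3).
Wiremu in UTC: 13:30-17:00 (add 4h to convert from UTC-4).
Tara in UTC: 07:30-08:00, 13:30-19:00 (subtract 2h to convert from UTC+2).
Maria ∩ Erik: 13:00-19:00.
Maria ∩ Erik ∩ Sofia: 15:30-19:00.
Maria ∩ Erik ∩ Sofia ∩ Esperanza: 15:30-18:00.
Maria ∩ Erik ∩ Sofia ∩ Esperanza ∩ Wiremu: 15:30-17:00.
Maria ∩ Erik ∩ Sofia ∩ Esperanza ∩ Wiremu ∩ Tara: 15:30-17:00.
Those are the intersection windows.
That's a single block of 90 minutes.

90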